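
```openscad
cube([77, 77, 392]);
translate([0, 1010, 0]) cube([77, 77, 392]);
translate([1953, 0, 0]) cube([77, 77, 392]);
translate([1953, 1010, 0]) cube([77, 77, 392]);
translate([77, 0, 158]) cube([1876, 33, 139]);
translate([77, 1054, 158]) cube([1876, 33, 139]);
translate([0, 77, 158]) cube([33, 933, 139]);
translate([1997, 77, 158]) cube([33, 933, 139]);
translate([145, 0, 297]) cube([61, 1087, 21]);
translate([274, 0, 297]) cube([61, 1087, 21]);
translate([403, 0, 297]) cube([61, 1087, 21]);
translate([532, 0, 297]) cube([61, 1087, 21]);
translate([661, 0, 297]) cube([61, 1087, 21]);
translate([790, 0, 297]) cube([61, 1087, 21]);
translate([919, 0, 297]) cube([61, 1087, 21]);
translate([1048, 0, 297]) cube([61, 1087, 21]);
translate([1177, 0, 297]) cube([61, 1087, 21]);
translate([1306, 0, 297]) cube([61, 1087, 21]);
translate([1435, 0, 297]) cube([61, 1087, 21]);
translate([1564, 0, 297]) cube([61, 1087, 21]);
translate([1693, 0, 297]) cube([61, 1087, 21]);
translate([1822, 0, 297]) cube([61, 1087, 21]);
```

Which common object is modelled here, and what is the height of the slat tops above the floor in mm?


A bed frame. The slat-top height is 318 mm.

Four posts, four rails, and a row of slats — a bed frame. Slats sit on the rails at z = 158 + 139 = 297; with slat thickness 21, the top is 318 mm.


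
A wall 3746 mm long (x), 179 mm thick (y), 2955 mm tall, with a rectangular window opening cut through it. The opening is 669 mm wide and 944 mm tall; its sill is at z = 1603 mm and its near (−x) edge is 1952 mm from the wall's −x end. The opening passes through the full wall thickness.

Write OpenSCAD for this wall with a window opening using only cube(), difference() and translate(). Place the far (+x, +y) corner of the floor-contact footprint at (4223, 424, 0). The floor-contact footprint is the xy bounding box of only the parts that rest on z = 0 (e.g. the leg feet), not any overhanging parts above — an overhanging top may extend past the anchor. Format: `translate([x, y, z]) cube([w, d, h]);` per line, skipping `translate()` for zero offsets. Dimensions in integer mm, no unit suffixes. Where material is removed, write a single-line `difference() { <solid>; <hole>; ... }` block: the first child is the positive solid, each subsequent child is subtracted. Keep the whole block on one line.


difference() { translate([477, 245, 0]) cube([3746, 179, 2955]); translate([2429, 245, 1603]) cube([669, 179, 944]); }


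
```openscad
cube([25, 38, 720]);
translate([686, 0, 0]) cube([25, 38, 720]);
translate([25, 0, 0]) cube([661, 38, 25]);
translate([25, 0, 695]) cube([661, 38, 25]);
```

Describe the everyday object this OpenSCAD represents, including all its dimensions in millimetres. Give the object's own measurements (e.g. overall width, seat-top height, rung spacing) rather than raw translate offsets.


A rectangular picture frame lying in the x–z plane (depth along y). The opening is 661 mm wide (x) by 670 mm tall (z), surrounded by a border 25 mm wide on all four sides. The frame is 38 mm deep and is made of two full-height vertical stiles with two horizontal rails fitted between them.


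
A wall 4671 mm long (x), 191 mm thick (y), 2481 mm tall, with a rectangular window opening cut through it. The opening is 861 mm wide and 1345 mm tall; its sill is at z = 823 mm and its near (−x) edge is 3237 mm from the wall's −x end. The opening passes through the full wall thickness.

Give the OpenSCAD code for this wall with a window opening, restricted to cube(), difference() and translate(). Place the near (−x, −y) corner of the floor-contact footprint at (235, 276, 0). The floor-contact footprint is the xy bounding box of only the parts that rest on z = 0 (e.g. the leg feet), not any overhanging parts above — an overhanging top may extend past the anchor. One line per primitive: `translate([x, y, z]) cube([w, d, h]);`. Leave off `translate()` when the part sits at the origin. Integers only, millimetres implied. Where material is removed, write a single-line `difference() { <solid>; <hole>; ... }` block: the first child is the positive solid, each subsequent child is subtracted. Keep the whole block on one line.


difference() { translate([235, 276, 0]) cube([4671, 191, 2481]); translate([3472, 276, 823]) cube([861, 191, 1345]); }


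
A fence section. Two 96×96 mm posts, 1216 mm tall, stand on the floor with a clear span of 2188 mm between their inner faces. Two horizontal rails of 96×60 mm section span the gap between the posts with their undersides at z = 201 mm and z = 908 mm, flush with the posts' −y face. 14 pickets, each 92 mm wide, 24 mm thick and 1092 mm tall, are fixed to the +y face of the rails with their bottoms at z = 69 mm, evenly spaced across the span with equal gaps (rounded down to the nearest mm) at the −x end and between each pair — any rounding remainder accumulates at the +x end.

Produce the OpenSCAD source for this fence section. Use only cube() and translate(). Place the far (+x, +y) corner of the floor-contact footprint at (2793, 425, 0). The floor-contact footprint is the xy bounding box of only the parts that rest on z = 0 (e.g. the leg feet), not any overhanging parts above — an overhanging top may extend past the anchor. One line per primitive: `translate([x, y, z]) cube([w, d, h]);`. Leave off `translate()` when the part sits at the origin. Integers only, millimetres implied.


translate([413, 329, 0]) cube([96, 96, 1216]);
translate([2697, 329, 0]) cube([96, 96, 1216]);
translate([509, 329, 201]) cube([2188, 96, 60]);
translate([509, 329, 908]) cube([2188, 96, 60]);
translate([569, 425, 69]) cube([92, 24, 1092]);
translate([721, 425, 69]) cube([92, 24, 1092]);
translate([873, 425, 69]) cube([92, 24, 1092]);
translate([1025, 425, 69]) cube([92, 24, 1092]);
translate([1177, 425, 69]) cube([92, 24, 1092]);
translate([1329, 425, 69]) cube([92, 24, 1092]);
translate([1481, 425, 69]) cube([92, 24, 1092]);
translate([1633, 425, 69]) cube([92, 24, 1092]);
translate([1785, 425, 69]) cube([92, 24, 1092]);
translate([1937, 425, 69]) cube([92, 24, 1092]);
translate([2089, 425, 69]) cube([92, 24, 1092]);
translate([2241, 425, 69]) cube([92, 24, 1092]);
translate([2393, 425, 69]) cube([92, 24, 1092]);
translate([2545, 425, 69]) cube([92, 24, 1092]);


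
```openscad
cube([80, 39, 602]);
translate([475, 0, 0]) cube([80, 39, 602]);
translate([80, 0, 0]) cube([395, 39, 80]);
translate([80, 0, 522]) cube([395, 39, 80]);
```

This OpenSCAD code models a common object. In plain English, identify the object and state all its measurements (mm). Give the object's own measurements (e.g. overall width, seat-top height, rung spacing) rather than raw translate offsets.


A rectangular picture frame lying in the x–z plane (depth along y). The opening is 395 mm wide (x) by 442 mm tall (z), surrounded by a border 80 mm wide on all four sides. The frame is 39 mm deep and is made of two full-height vertical stiles with two horizontal rails fitted between them.


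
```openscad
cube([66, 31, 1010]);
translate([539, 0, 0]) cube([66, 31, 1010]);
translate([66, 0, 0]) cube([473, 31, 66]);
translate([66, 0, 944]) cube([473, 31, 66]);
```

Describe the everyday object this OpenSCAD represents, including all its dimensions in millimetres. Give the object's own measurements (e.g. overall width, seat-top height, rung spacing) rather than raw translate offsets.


A rectangular picture frame lying in the x–z plane (depth along y). The opening is 473 mm wide (x) by 878 mm tall (z), surrounded by a border 66 mm wide on all four sides. The frame is 31 mm deep and is made of two full-height vertical stiles with two horizontal rails fitted between them.


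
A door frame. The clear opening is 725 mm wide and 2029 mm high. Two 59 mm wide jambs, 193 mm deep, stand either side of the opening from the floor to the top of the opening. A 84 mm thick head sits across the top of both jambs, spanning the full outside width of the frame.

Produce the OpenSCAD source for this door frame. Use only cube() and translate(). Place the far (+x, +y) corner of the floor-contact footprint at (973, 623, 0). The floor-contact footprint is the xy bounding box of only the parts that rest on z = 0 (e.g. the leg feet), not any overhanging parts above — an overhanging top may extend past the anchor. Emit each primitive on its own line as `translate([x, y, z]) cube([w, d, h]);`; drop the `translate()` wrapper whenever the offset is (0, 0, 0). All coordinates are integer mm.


translate([130, 430, 0]) cube([59, 193, 2029]);
translate([914, 430, 0]) cube([59, 193, 2029]);
translate([130, 430, 2029]) cube([843, 193, 84]);


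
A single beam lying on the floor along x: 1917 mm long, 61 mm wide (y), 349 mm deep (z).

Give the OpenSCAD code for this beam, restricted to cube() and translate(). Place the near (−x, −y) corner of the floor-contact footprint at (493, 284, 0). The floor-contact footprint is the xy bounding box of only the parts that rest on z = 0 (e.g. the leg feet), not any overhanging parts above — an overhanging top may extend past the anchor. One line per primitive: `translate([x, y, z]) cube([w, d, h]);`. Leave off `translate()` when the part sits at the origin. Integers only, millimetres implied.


translate([493, 284, 0]) cube([1917, 61, 349]);


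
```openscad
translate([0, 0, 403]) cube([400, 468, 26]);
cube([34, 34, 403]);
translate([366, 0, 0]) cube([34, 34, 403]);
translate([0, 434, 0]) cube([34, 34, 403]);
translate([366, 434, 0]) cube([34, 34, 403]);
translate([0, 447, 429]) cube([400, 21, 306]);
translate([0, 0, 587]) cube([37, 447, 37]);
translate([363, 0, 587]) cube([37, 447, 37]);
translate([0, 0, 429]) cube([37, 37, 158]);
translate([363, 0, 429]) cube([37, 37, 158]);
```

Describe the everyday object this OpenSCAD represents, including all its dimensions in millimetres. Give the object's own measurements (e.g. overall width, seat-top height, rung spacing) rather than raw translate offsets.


A chair. The seat is a 400×468×26 mm slab with its top at z = 429 mm, on four 34×34 mm corner legs (flush with the seat edges, standing on z = 0). A flat backrest 21 mm thick, 306 mm tall, spans the full seat width and rises from the seat top along its +y edge, rear face flush with the rear of the seat. Two armrests of 37×37 mm section run along each side from the seat's front edge to the front of the backrest, top faces 195 mm above the seat top and outer faces flush with the seat's x-edges; a 37×37 mm post under the front of each armrest stands on the seat at the front corner.


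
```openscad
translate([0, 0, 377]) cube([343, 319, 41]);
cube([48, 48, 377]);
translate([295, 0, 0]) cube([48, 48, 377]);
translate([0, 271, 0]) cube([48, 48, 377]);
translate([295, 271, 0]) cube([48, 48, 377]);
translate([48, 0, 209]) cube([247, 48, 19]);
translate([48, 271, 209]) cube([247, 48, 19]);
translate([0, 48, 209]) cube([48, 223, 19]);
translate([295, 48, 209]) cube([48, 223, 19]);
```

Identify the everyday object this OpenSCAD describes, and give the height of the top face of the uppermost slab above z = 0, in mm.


A stool. The seat height is 418 mm.

A 343×319×41 slab at z = 377 on four corner posts — a stool. The seat top is 377 + 41 = 418 mm.


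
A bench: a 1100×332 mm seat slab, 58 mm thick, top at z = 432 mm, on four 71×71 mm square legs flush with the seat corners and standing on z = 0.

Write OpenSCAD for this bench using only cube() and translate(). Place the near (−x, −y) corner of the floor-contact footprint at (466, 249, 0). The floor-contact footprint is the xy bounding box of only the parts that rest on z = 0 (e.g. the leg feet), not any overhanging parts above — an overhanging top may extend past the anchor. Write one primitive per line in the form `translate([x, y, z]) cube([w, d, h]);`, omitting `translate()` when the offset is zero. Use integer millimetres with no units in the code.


translate([466, 249, 374]) cube([1100, 332, 58]);
translate([466, 249, 0]) cube([71, 71, 374]);
translate([466, 510, 0]) cube([71, 71, 374]);
translate([1495, 249, 0]) cube([71, 71, 374]);
translate([1495, 510, 0]) cube([71, 71, 374]);


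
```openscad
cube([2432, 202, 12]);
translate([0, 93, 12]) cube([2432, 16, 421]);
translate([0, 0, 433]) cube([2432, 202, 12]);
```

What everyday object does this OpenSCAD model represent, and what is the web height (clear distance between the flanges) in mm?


An I-beam. The web height is 421 mm.

Two wide flanges with a thin centred web — an I-beam. Overall 445 mm minus two 12 mm flanges gives a web of 445 − 2·12 = 421 mm.


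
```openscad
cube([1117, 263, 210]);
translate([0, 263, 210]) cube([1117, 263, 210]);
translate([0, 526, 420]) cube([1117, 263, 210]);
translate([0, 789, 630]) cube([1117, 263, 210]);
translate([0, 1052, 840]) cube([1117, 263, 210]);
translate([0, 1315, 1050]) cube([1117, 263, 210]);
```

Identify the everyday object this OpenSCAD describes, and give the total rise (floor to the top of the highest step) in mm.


A staircase. The total rise is 1260 mm.

6 identical blocks, each offset up and back from the previous — a staircase. Each step is 210 mm tall and there are 6 of them, so the total rise is 6 × 210 = 1260 mm.


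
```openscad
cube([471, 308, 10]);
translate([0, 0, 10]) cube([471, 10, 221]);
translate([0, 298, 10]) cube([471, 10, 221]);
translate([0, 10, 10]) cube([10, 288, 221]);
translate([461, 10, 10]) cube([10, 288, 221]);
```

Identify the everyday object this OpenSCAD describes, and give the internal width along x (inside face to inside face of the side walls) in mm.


An open box. The internal width is 451 mm.

A 471×308 base slab with four walls standing on it — an open box. The base is 471 mm wide and the walls are 10 mm thick, so the internal width is 471 − 2 × 10 = 451 mm.


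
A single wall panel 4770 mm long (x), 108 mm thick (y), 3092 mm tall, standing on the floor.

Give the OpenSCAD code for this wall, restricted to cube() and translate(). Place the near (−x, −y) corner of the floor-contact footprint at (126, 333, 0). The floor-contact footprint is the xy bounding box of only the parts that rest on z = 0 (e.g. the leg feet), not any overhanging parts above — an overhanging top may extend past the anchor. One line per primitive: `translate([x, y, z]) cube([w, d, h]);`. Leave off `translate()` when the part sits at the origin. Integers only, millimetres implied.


translate([126, 333, 0]) cube([4770, 108, 3092]);


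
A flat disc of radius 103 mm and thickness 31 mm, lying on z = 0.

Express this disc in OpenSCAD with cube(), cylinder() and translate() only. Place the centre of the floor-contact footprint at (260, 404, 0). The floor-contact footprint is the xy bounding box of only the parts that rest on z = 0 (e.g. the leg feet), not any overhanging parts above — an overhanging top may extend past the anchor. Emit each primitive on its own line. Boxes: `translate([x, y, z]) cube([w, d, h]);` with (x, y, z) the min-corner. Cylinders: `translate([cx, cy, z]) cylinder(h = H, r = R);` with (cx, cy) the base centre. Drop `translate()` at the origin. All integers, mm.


translate([260, 404, 0]) cylinder(h = 31, r = 103);


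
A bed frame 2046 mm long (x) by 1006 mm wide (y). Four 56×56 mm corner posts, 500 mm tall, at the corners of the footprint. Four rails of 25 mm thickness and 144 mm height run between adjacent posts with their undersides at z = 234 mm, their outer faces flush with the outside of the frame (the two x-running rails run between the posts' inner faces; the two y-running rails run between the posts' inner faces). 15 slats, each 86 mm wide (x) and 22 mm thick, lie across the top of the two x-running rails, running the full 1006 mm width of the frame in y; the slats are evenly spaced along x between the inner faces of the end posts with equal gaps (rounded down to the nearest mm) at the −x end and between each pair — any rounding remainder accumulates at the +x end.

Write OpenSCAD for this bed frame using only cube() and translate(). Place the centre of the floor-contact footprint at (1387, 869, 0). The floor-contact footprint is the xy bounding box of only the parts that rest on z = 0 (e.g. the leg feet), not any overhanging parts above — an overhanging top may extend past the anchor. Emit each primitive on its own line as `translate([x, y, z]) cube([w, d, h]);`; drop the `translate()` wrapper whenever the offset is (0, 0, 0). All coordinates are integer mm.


// slat z = rail_z + rail_h = 234 + 144 = 378
// slat gap = ⌊(1934 − 15·86) / 16⌋ = 40
translate([364, 366, 0]) cube([56, 56, 500]);
translate([364, 1316, 0]) cube([56, 56, 500]);
translate([2354, 366, 0]) cube([56, 56, 500]);
translate([2354, 1316, 0]) cube([56, 56, 500]);
translate([420, 366, 234]) cube([1934, 25, 144]);
translate([420, 1347, 234]) cube([1934, 25, 144]);
translate([364, 422, 234]) cube([25, 894, 144]);
translate([2385, 422, 234]) cube([25, 894, 144]);
translate([460, 366, 378]) cube([86, 1006, 22]);
translate([586, 366, 378]) cube([86, 1006, 22]);
translate([712, 366, 378]) cube([86, 1006, 22]);
translate([838, 366, 378]) cube([86, 1006, 22]);
translate([964, 366, 378]) cube([86, 1006, 22]);
translate([1090, 366, 378]) cube([86, 1006, 22]);
translate([1216, 366, 378]) cube([86, 1006, 22]);
translate([1342, 366, 378]) cube([86, 1006, 22]);
translate([1468, 366, 378]) cube([86, 1006, 22]);
translate([1594, 366, 378]) cube([86, 1006, 22]);
translate([1720, 366, 378]) cube([86, 1006, 22]);
translate([1846, 366, 378]) cube([86, 1006, 22]);
translate([1972, 366, 378]) cube([86, 1006, 22]);
translate([2098, 366, 378]) cube([86, 1006, 22]);
translate([2224, 366, 378]) cube([86, 1006, 22]);


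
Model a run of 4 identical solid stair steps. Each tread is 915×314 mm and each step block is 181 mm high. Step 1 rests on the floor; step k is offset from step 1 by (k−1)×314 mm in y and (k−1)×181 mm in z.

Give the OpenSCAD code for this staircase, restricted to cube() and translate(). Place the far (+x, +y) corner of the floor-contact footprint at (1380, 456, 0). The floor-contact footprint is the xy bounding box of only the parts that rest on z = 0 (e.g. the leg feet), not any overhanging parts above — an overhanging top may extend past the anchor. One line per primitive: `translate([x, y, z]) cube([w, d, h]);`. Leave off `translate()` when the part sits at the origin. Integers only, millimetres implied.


translate([465, 142, 0]) cube([915, 314, 181]);
translate([465, 456, 181]) cube([915, 314, 181]);
translate([465, 770, 362]) cube([915, 314, 181]);
translate([465, 1084, 543]) cube([915, 314, 181]);


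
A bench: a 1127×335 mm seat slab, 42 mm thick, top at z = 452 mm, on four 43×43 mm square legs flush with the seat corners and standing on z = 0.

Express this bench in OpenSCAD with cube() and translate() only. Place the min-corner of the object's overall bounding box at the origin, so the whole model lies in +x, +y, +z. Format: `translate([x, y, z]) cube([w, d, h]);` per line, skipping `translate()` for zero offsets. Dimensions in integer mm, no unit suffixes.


translate([0, 0, 410]) cube([1127, 335, 42]);
cube([43, 43, 410]);
translate([0, 292, 0]) cube([43, 43, 410]);
translate([1084, 0, 0]) cube([43, 43, 410]);
translate([1084, 292, 0]) cube([43, 43, 410]);


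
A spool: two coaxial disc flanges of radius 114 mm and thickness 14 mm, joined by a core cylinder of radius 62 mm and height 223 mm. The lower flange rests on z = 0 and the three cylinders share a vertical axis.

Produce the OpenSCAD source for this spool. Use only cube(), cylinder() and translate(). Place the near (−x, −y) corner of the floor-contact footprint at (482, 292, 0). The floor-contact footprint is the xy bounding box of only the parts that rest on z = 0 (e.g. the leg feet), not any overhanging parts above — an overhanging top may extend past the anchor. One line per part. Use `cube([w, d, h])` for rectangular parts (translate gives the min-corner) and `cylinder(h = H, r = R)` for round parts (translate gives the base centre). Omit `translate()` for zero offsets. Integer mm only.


translate([596, 406, 0]) cylinder(h = 14, r = 114);
translate([596, 406, 14]) cylinder(h = 223, r = 62);
translate([596, 406, 237]) cylinder(h = 14, r = 114);


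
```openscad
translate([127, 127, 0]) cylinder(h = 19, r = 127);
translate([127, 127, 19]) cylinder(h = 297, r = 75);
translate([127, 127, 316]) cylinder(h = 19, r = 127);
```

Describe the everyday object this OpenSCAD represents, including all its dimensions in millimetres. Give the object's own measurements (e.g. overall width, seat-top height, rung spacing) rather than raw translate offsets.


A spool: two coaxial disc flanges of radius 127 mm and thickness 19 mm, joined by a core cylinder of radius 75 mm and height 297 mm. The lower flange rests on z = 0 and the three cylinders share a vertical axis.


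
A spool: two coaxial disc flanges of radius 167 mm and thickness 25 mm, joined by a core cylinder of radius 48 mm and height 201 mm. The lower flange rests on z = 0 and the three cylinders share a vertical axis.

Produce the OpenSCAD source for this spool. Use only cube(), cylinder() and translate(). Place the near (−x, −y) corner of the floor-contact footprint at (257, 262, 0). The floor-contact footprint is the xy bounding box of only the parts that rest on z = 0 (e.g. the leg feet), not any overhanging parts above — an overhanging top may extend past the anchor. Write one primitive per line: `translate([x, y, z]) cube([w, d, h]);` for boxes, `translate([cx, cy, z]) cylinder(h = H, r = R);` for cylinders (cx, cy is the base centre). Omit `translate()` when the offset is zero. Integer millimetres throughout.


translate([424, 429, 0]) cylinder(h = 25, r = 167);
translate([424, 429, 25]) cylinder(h = 201, r = 48);
translate([424, 429, 226]) cylinder(h = 25, r = 167);


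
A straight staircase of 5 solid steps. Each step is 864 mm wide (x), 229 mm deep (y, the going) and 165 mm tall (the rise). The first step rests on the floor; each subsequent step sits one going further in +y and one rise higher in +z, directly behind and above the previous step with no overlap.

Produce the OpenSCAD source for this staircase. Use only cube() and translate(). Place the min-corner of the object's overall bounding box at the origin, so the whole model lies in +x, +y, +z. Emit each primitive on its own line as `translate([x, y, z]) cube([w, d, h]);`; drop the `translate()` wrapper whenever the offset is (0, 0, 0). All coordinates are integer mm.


cube([864, 229, 165]);
translate([0, 229, 165]) cube([864, 229, 165]);
translate([0, 458, 330]) cube([864, 229, 165]);
translate([0, 687, 495]) cube([864, 229, 165]);
translate([0, 916, 660]) cube([864, 229, 165]);


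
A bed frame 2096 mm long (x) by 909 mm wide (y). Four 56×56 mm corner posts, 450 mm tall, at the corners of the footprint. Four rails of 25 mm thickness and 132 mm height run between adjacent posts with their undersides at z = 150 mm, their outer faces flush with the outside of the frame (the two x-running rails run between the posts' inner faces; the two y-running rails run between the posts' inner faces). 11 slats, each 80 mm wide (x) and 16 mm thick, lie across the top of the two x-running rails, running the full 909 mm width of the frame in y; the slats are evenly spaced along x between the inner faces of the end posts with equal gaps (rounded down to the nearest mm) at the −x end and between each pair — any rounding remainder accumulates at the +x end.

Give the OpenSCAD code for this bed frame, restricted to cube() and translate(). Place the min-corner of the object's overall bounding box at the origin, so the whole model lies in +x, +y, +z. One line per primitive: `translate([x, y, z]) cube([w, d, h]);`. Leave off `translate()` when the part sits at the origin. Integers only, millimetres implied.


cube([56, 56, 450]);
translate([0, 853, 0]) cube([56, 56, 450]);
translate([2040, 0, 0]) cube([56, 56, 450]);
translate([2040, 853, 0]) cube([56, 56, 450]);
translate([56, 0, 150]) cube([1984, 25, 132]);
translate([56, 884, 150]) cube([1984, 25, 132]);
translate([0, 56, 150]) cube([25, 797, 132]);
translate([2071, 56, 150]) cube([25, 797, 132]);
translate([148, 0, 282]) cube([80, 909, 16]);
translate([320, 0, 282]) cube([80, 909, 16]);
translate([492, 0, 282]) cube([80, 909, 16]);
translate([664, 0, 282]) cube([80, 909, 16]);
translate([836, 0, 282]) cube([80, 909, 16]);
translate([1008, 0, 282]) cube([80, 909, 16]);
translate([1180, 0, 282]) cube([80, 909, 16]);
translate([1352, 0, 282]) cube([80, 909, 16]);
translate([1524, 0, 282]) cube([80, 909, 16]);
translate([1696, 0, 282]) cube([80, 909, 16]);
translate([1868, 0, 282]) cube([80, 909, 16]);


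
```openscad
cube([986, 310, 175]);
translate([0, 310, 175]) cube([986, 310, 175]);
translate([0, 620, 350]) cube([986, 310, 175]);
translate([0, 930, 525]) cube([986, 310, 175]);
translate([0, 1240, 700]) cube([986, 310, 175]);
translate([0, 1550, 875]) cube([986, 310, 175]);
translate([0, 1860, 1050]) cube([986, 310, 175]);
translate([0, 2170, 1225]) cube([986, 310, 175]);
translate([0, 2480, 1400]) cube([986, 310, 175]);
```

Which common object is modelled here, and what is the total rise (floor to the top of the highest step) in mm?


A staircase. The total rise is 1575 mm.

9 identical blocks, each offset up and back from the previous — a staircase. Each step is 175 mm tall and there are 9 of them, so the total rise is 9 × 175 = 1575 mm.


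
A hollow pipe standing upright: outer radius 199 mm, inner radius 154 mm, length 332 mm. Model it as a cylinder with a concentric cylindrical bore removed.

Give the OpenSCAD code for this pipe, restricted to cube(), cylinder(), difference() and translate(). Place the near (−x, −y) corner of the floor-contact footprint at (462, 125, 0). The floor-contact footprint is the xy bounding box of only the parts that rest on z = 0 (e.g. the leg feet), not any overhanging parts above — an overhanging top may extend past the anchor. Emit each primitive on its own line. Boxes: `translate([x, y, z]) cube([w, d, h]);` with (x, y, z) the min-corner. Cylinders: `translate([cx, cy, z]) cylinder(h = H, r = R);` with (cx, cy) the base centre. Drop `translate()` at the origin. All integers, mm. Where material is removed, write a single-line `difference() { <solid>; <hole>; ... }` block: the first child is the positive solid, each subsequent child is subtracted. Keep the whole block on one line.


difference() { translate([661, 324, 0]) cylinder(h = 332, r = 199); translate([661, 324, 0]) cylinder(h = 332, r = 154); }


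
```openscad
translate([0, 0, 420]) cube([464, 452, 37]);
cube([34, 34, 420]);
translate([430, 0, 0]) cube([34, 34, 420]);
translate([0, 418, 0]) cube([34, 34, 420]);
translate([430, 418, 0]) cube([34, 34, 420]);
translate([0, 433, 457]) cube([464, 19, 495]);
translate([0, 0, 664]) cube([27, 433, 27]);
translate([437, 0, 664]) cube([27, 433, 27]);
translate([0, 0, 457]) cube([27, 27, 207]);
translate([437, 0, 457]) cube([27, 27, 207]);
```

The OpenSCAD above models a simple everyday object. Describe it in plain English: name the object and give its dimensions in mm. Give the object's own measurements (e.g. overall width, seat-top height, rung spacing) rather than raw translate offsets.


A chair. The seat is a 464×452×37 mm slab with its top at z = 457 mm, on four 34×34 mm corner legs (flush with the seat edges, standing on z = 0). A flat backrest 19 mm thick, 495 mm tall, spans the full seat width and rises from the seat top along its +y edge, rear face flush with the rear of the seat. Two armrests of 27×27 mm section run along each side from the seat's front edge to the front of the backrest, top faces 234 mm above the seat top and outer faces flush with the seat's x-edges; a 27×27 mm post under the front of each armrest stands on the seat at the front corner.


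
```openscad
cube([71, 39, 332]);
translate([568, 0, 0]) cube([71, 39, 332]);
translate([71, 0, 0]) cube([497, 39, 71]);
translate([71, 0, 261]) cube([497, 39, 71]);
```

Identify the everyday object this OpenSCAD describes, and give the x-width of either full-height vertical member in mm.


A picture frame. The border width is 71 mm.

Four thin pieces enclosing a rectangular opening — a picture frame. The two full-height stiles are 332 mm tall; the top rail sits at z = 261 and is 71 mm tall, so the border above the opening is 332 − 261 = 71 mm, matching the stile x-width.


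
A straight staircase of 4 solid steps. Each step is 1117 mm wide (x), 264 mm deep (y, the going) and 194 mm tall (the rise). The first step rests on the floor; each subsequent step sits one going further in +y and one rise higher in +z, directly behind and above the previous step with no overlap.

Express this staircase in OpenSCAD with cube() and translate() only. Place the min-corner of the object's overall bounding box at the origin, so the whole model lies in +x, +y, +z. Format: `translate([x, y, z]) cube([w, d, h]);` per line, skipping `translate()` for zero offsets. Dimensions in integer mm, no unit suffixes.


cube([1117, 264, 194]);
translate([0, 264, 194]) cube([1117, 264, 194]);
translate([0, 528, 388]) cube([1117, 264, 194]);
translate([0, 792, 582]) cube([1117, 264, 194]);


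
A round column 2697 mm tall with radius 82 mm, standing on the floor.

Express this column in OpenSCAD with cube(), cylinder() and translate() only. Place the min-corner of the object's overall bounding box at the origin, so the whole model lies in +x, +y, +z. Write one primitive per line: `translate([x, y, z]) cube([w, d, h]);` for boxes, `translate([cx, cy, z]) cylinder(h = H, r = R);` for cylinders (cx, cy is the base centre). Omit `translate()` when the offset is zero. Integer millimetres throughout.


translate([82, 82, 0]) cylinder(h = 2697, r = 82);


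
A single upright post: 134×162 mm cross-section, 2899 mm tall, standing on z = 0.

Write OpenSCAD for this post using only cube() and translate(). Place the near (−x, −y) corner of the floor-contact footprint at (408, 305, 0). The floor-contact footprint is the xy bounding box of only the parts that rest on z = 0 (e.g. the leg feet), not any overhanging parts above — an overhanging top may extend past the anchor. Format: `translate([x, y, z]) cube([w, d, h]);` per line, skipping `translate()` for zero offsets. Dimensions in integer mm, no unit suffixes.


translate([408, 305, 0]) cube([134, 162, 2899]);


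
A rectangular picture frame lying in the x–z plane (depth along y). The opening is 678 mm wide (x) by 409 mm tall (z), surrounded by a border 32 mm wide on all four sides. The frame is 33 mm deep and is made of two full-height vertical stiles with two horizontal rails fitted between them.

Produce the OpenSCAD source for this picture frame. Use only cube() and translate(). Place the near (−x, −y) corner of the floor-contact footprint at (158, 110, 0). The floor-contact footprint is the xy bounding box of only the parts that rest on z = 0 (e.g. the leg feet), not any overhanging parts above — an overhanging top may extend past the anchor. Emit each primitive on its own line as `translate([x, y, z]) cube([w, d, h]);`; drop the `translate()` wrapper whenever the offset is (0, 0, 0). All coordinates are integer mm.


translate([158, 110, 0]) cube([32, 33, 473]);
translate([868, 110, 0]) cube([32, 33, 473]);
translate([190, 110, 0]) cube([678, 33, 32]);
translate([190, 110, 441]) cube([678, 33, 32]);


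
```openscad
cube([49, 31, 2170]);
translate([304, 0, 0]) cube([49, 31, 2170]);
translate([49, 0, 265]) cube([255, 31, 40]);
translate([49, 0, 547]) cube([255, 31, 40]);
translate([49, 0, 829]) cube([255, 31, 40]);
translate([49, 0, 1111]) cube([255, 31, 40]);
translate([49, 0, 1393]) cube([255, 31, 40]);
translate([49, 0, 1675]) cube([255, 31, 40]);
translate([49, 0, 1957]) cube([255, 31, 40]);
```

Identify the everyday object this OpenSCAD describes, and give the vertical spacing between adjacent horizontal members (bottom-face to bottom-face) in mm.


A ladder. The rung spacing is 282 mm.

Two tall 49×31 posts with 7 short bars between them — a ladder. Adjacent rungs sit at z = 265 and z = 547, so the spacing is 547 − 265 = 282 mm.


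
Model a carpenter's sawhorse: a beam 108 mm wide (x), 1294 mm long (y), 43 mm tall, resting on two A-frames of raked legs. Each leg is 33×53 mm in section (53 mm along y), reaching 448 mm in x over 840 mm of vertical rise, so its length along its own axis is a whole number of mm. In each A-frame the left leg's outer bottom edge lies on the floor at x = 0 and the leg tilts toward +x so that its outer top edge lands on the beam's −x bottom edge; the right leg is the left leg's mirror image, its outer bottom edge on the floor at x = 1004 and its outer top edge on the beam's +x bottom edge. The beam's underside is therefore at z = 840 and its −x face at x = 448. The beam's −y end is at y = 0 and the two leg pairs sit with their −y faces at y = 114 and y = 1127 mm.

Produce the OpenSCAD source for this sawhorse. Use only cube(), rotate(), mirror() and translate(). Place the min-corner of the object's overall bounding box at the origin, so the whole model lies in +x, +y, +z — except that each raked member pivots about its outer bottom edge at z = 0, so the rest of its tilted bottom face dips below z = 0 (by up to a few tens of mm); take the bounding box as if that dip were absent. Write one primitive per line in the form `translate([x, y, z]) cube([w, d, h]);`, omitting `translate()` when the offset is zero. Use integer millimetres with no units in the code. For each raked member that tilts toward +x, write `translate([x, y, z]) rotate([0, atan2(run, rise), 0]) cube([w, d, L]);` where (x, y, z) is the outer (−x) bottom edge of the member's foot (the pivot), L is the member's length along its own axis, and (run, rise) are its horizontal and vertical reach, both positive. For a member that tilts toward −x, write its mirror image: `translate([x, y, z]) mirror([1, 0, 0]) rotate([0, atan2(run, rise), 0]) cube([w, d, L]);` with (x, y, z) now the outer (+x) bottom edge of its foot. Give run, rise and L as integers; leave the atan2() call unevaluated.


translate([448, 0, 840]) cube([108, 1294, 43]);
translate([0, 114, 0]) rotate([0, atan2(448, 840), 0]) cube([33, 53, 952]);
translate([1004, 114, 0]) mirror([1, 0, 0]) rotate([0, atan2(448, 840), 0]) cube([33, 53, 952]);
translate([0, 1127, 0]) rotate([0, atan2(448, 840), 0]) cube([33, 53, 952]);
translate([1004, 1127, 0]) mirror([1, 0, 0]) rotate([0, atan2(448, 840), 0]) cube([33, 53, 952]);


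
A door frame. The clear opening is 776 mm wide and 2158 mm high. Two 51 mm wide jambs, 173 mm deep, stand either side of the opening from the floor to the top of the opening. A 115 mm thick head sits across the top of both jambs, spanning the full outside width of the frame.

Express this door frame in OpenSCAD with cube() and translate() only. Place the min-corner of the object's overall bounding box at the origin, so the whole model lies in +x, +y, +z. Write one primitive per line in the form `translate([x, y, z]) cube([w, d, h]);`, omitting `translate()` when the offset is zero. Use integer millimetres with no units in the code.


cube([51, 173, 2158]);
translate([827, 0, 0]) cube([51, 173, 2158]);
translate([0, 0, 2158]) cube([878, 173, 115]);


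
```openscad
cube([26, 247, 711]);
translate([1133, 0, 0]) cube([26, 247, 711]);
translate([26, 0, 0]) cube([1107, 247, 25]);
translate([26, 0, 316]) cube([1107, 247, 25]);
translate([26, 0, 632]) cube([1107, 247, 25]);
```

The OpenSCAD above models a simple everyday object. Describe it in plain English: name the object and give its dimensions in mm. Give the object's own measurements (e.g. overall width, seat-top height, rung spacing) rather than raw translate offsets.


An open bookshelf. Two side panels, each 26 mm thick, 247 mm deep and 711 mm tall, stand 1159 mm apart (outside-to-outside). Between them sit 3 shelves, each 25 mm thick and 247 mm deep, spanning the full gap between the sides. The bottom shelf rests on the floor (its underside at z = 0) and the clear gap between one shelf's top and the next shelf's underside is 291 mm.


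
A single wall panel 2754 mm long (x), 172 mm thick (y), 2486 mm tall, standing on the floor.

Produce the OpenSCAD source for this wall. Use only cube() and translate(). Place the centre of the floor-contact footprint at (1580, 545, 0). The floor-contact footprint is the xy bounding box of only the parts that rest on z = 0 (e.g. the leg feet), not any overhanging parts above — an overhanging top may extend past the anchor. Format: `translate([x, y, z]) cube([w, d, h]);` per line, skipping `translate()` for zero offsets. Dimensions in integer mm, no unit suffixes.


translate([203, 459, 0]) cube([2754, 172, 2486]);


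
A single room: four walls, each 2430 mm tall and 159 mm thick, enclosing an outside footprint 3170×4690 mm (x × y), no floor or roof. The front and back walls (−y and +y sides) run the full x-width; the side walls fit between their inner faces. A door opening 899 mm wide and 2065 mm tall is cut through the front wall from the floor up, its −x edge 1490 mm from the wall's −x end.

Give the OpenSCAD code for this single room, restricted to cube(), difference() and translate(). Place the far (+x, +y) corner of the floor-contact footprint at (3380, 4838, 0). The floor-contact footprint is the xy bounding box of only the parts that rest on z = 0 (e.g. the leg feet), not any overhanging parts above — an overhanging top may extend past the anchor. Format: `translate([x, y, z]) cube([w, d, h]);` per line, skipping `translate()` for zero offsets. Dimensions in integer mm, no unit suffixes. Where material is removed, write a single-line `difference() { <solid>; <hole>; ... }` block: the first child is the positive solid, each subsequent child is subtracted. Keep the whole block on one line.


difference() { translate([210, 148, 0]) cube([3170, 159, 2430]); translate([1700, 148, 0]) cube([899, 159, 2065]); }
translate([210, 4679, 0]) cube([3170, 159, 2430]);
translate([210, 307, 0]) cube([159, 4372, 2430]);
translate([3221, 307, 0]) cube([159, 4372, 2430]);


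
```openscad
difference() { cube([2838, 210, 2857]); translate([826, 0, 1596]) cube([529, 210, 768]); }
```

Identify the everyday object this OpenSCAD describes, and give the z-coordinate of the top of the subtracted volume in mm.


A wall with a window opening. The window head height is 2364 mm.

A wall with a rectangular opening subtracted — a window. Sill at z = 1596, opening 768 mm tall, so the head is at 1596 + 768 = 2364 mm.


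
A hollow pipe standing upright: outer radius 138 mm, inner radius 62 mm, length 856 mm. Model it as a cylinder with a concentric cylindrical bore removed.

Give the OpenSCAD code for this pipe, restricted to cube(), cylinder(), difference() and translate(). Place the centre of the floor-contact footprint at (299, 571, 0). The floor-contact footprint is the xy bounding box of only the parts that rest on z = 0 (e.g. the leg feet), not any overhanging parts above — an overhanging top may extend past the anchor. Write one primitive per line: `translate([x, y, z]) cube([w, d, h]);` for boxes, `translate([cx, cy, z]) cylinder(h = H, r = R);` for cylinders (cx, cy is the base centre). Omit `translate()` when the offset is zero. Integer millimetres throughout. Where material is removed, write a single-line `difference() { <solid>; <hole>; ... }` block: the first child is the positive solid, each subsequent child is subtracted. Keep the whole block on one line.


difference() { translate([299, 571, 0]) cylinder(h = 856, r = 138); translate([299, 571, 0]) cylinder(h = 856, r = 62); }


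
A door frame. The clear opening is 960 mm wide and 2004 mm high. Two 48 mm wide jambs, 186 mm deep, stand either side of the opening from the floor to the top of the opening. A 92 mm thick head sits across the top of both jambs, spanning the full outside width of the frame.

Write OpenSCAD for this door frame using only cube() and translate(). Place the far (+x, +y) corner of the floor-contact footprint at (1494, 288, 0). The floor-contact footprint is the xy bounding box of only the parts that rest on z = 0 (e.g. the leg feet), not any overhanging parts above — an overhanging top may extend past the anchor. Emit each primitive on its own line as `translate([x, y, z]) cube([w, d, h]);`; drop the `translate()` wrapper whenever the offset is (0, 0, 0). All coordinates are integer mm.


translate([438, 102, 0]) cube([48, 186, 2004]);
translate([1446, 102, 0]) cube([48, 186, 2004]);
translate([438, 102, 2004]) cube([1056, 186, 92]);
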